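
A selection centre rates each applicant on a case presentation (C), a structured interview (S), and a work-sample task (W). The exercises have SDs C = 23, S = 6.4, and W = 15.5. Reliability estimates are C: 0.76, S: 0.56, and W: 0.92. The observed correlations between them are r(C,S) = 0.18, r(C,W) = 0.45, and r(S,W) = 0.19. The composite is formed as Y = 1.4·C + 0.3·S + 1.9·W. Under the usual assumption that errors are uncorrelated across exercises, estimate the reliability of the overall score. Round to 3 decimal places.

0.886

Var(Y) = 1.4²·23² + 0.3²·6.4² + 1.9²·15.5² + 2·[0.42·23·6.4·0.18 + 2.66·23·15.5·0.45 + 0.57·6.4·15.5·0.19] = 1907.83 + 897.204 = 2805.03.
Because errors are independent across components, Cov(Tᵢ,Tⱼ) = Cov(Xᵢ,Xⱼ); the off-diagonal part of the true-score variance is the same as above.
True-score variance = [1.4²·23²·0.76 + 0.3²·6.4²·0.56 + 1.9²·15.5²·0.92] + 897.204 = 1587.98 + 897.204 = 2485.19.
Reliability = 2485.19 / 2805.03 = 0.886.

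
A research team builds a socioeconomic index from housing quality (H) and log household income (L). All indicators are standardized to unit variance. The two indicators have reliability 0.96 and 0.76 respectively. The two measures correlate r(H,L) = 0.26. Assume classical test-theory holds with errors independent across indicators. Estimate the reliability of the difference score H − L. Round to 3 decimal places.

Var(H−L) = 1 + 1 − 2·0.26 = 2 − 0.52 = 1.48.
With uncorrelated errors the cross-covariances are all true-score covariance, so they carry over unchanged; only the diagonal terms shrink to ρᵢσᵢ².
True-score variance = [0.96 + 0.76] − 0.52 = 1.72 − 0.52 = 1.2.
Reliability = 1.2 / 1.48 = 0.811.

0.811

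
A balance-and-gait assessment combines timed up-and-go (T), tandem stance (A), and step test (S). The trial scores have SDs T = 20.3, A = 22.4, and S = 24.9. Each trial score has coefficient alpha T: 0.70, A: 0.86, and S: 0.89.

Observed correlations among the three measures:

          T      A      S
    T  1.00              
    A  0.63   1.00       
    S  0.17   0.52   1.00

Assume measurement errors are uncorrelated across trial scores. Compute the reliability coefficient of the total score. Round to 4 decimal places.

0.9083

Var(T+A+S) = 20.3² + 22.4² + 24.9² + 2·[20.3·22.4·0.63 + 20.3·24.9·0.17 + 22.4·24.9·0.52] = 1533.86 + 1324.88 = 2858.74.
Because errors are independent across components, Cov(Tᵢ,Tⱼ) = Cov(Xᵢ,Xⱼ); the off-diagonal part of the true-score variance is the same as above.
True-score variance = [20.3²·0.70 + 22.4²·0.86 + 24.9²·0.89] + 1324.88 = 1271.79 + 1324.88 = 2596.66.
Reliability = 2596.66 / 2858.74 = 0.9083.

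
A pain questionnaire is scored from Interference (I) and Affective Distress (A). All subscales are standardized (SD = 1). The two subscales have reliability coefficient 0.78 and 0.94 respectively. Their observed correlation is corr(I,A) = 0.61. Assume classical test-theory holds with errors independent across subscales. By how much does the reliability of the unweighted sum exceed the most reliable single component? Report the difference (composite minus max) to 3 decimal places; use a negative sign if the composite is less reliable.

-0.027

Var(sum) = 2 + 1.22 = 3.22; true-score variance = 1.72 + 1.22 = 2.94; composite reliability = 0.9130.
Max component reliability = 0.9400.
Difference = 0.9130 − 0.9400 = -0.027.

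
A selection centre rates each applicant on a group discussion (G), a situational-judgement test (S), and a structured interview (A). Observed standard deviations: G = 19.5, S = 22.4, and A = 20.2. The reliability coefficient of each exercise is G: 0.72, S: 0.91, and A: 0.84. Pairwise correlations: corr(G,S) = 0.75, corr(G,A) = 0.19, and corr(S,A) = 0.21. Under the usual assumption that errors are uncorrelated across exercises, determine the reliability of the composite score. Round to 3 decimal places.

0.905

Var(G+S+A) = 19.5² + 22.4² + 20.2² + 2·[19.5·22.4·0.75 + 19.5·20.2·0.19 + 22.4·20.2·0.21] = 1290.05 + 994.924 = 2284.97.
Under uncorrelated errors the observed covariances equal the true-score covariances, so only the own-variance terms attenuate.
True-score variance = [19.5²·0.72 + 22.4²·0.91 + 20.2²·0.84] + 994.924 = 1073.14 + 994.924 = 2068.06.
Reliability = 2068.06 / 2284.97 = 0.905.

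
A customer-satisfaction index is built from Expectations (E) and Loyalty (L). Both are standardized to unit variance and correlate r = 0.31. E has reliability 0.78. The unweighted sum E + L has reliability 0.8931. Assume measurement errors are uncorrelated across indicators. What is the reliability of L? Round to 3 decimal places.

Var(E+L) = 2 + 2·0.31 = 2.620.
True-score variance = ρ_E + ρ_L + 2·0.31, so 0.8931 = (0.78 + ρ_L + 0.62) / 2.620.
ρ_L = 0.8931·2.620 − 0.78 − 0.62 = 0.940.

0.940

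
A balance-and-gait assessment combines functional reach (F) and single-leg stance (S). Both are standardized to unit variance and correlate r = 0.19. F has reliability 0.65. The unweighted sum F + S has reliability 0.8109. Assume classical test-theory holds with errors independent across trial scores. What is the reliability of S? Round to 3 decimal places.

0.900

Var(F+S) = 2 + 2·0.19 = 2.380.
True-score variance = ρ_F + ρ_S + 2·0.19, so 0.8109 = (0.65 + ρ_S + 0.38) / 2.380.
ρ_S = 0.8109·2.380 − 0.65 − 0.38 = 0.900.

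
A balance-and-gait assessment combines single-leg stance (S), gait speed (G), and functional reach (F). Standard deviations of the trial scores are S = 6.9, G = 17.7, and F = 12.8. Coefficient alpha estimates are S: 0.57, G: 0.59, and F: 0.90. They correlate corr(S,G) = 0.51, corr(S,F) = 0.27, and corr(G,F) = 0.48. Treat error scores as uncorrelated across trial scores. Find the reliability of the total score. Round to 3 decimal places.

Var(S+G+F) = 6.9² + 17.7² + 12.8² + 2·[6.9·17.7·0.51 + 6.9·12.8·0.27 + 17.7·12.8·0.48] = 524.74 + 389.763 = 914.503.
With uncorrelated errors the cross-covariances are all true-score covariance, so they carry over unchanged; only the diagonal terms shrink to ρᵢσᵢ².
True-score variance = [6.9²·0.57 + 17.7²·0.59 + 12.8²·0.90] + 389.763 = 359.435 + 389.763 = 749.198.
Reliability = 749.198 / 914.503 = 0.819.

0.819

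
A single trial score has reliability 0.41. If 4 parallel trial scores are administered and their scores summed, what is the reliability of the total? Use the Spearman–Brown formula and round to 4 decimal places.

0.7354

ρ_k = kρ / (1 + (k−1)ρ) = 4·0.41 / (1 + 3·0.41) = 1.640 / 2.230 = 0.7354.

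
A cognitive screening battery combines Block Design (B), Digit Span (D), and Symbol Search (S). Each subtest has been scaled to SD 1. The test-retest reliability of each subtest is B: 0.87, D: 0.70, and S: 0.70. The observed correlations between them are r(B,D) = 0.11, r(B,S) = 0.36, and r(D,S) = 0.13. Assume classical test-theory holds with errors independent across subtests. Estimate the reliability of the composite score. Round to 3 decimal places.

0.826

Var(B+D+S) = 3 + 2·[0.11 + 0.36 + 0.13] = 3 + 1.2 = 4.2.
Under uncorrelated errors the observed covariances equal the true-score covariances, so only the own-variance terms attenuate.
True-score variance = [0.87 + 0.70 + 0.70] + 1.2 = 2.27 + 1.2 = 3.47.
Reliability = 3.47 / 4.2 = 0.826.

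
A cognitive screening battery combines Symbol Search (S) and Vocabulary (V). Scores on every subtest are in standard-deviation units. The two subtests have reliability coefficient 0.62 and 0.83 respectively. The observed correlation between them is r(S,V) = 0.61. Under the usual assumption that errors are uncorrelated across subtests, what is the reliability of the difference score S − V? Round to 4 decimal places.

0.2949

Var(S−V) = 1 + 1 − 2·0.61 = 2 − 1.22 = 0.78.
Because errors are independent across components, Cov(Tᵢ,Tⱼ) = Cov(Xᵢ,Xⱼ); the off-diagonal part of the true-score variance is the same as above.
True-score variance = [0.62 + 0.83] − 1.22 = 1.45 − 1.22 = 0.23.
Reliability = 0.23 / 0.78 = 0.2949.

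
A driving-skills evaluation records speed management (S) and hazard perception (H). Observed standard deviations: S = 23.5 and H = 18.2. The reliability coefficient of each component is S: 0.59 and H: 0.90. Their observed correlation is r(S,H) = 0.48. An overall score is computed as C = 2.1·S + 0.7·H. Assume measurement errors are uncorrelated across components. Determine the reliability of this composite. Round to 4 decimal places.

Var(C) = 2.1²·23.5² + 0.7²·18.2² + 2·[1.47·23.5·18.2·0.48] = 2597.73 + 603.57 = 3201.3.
With uncorrelated errors the cross-covariances are all true-score covariance, so they carry over unchanged; only the diagonal terms shrink to ρᵢσᵢ².
True-score variance = [2.1²·23.5²·0.59 + 0.7²·18.2²·0.90] + 603.57 = 1582.98 + 603.57 = 2186.55.
Reliability = 2186.55 / 3201.3 = 0.6830.

0.6830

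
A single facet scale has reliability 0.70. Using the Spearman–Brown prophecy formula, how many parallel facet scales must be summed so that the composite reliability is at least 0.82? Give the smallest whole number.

k ≥ ρ*(1−ρ₁)/(ρ₁(1−ρ*)) = 0.82·0.30 / (0.70·0.18) = 1.952.
Smallest integer k = 2.

2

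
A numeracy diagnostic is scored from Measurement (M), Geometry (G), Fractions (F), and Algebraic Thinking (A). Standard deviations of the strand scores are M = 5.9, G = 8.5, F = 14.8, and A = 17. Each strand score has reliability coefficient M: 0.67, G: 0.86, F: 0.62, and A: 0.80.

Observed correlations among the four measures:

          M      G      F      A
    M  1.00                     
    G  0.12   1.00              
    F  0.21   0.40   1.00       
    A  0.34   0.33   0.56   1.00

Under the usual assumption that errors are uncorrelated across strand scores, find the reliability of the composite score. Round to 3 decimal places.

Var(M+G+F+A) = 5.9² + 8.5² + 14.8² + 17² + 2·[5.9·8.5·0.12 + 5.9·14.8·0.21 + 5.9·17·0.34 + 8.5·14.8·0.40 + 8.5·17·0.33 + 14.8·17·0.56] = 615.1 + 594.716 = 1209.82.
With uncorrelated errors the cross-covariances are all true-score covariance, so they carry over unchanged; only the diagonal terms shrink to ρᵢσᵢ².
True-score variance = [5.9²·0.67 + 8.5²·0.86 + 14.8²·0.62 + 17²·0.80] + 594.716 = 452.463 + 594.716 = 1047.18.
Reliability = 1047.18 / 1209.82 = 0.866.

0.866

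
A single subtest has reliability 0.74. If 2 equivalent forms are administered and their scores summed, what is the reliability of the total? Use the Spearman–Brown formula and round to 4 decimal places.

0.8506

ρ_k = kρ / (1 + (k−1)ρ) = 2·0.74 / (1 + 1·0.74) = 1.480 / 1.740 = 0.8506.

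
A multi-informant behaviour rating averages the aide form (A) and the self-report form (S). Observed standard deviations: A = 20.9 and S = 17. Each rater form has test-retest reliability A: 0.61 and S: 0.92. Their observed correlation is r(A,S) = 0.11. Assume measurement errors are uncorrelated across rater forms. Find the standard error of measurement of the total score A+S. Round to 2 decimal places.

Var(total) = 725.81 + 78.166 = 803.976.
True-score variance = 532.334 + 78.166 = 610.5, so reliability = 0.7594.
Error variance = 803.976 − 610.5 = 193.476; SEM = √193.476 = 13.91.

13.91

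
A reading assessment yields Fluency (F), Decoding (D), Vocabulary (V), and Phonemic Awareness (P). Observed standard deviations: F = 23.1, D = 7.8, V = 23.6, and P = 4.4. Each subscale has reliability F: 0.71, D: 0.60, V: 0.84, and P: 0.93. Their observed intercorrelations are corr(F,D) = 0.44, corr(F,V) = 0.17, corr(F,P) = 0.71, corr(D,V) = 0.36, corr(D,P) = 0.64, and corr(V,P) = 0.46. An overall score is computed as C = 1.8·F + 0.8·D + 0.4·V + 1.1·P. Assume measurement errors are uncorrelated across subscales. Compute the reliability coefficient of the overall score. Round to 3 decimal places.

0.799

Var(C) = 1.8²·23.1² + 0.8²·7.8² + 0.4²·23.6² + 1.1²·4.4² + 2·[1.44·23.1·7.8·0.44 + 0.72·23.1·23.6·0.17 + 1.98·23.1·4.4·0.71 + 0.32·7.8·23.6·0.36 + 0.88·7.8·4.4·0.64 + 0.44·23.6·4.4·0.46] = 1880.37 + 770.655 = 2651.03.
Because errors are independent across components, Cov(Tᵢ,Tⱼ) = Cov(Xᵢ,Xⱼ); the off-diagonal part of the true-score variance is the same as above.
True-score variance = [1.8²·23.1²·0.71 + 0.8²·7.8²·0.60 + 0.4²·23.6²·0.84 + 1.1²·4.4²·0.93] + 770.655 = 1347.52 + 770.655 = 2118.18.
Reliability = 2118.18 / 2651.03 = 0.799.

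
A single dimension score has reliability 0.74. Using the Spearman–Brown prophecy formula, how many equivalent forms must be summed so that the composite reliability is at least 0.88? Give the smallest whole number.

3

k ≥ ρ*(1−ρ₁)/(ρ₁(1−ρ*)) = 0.88·0.26 / (0.74·0.12) = 2.577.
Smallest integer k = 3.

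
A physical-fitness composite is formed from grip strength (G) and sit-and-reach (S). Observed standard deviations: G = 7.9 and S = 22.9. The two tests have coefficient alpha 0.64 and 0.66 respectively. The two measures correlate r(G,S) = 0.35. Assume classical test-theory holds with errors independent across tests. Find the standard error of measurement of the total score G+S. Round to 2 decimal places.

14.17

Var(total) = 586.82 + 126.637 = 713.457.
True-score variance = 386.053 + 126.637 = 512.69, so reliability = 0.7186.
Error variance = 713.457 − 512.69 = 200.767; SEM = √200.767 = 14.17.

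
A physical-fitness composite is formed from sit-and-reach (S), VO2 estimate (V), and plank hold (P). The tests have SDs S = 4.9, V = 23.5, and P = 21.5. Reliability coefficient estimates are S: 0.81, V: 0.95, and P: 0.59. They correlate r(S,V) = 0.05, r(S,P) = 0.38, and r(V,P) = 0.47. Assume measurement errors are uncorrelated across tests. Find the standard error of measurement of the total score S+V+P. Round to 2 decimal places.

14.89

Var(total) = 1038.51 + 566.516 = 1605.03.
True-score variance = 816.813 + 566.516 = 1383.33, so reliability = 0.8619.
Error variance = 1605.03 − 1383.33 = 221.697; SEM = √221.697 = 14.89.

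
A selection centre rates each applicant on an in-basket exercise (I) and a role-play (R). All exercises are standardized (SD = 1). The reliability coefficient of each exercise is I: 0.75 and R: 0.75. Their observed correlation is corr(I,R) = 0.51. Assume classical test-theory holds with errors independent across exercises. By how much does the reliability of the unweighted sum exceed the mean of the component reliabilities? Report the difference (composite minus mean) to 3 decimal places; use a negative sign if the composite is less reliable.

0.084

Var(sum) = 2 + 1.02 = 3.02; true-score variance = 1.5 + 1.02 = 2.52; composite reliability = 0.8344.
Mean component reliability = 0.7500.
Difference = 0.8344 − 0.7500 = 0.084.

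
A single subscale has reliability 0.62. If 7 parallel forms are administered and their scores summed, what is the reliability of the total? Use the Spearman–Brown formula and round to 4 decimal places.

0.9195

ρ_k = kρ / (1 + (k−1)ρ) = 7·0.62 / (1 + 6·0.62) = 4.340 / 4.720 = 0.9195.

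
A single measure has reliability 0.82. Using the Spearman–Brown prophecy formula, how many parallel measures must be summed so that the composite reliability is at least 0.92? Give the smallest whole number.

k ≥ ρ*(1−ρ₁)/(ρ₁(1−ρ*)) = 0.92·0.18 / (0.82·0.08) = 2.524.
Smallest integer k = 3.

3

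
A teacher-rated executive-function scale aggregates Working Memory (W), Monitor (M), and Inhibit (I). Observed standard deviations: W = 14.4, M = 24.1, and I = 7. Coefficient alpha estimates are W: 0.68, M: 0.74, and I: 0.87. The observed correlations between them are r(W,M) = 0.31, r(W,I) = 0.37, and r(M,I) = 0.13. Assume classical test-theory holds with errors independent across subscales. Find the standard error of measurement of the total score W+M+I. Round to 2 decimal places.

Var(total) = 837.17 + 333.619 = 1170.79.
True-score variance = 613.434 + 333.619 = 947.053, so reliability = 0.8089.
Error variance = 1170.79 − 947.053 = 223.736; SEM = √223.736 = 14.96.

14.96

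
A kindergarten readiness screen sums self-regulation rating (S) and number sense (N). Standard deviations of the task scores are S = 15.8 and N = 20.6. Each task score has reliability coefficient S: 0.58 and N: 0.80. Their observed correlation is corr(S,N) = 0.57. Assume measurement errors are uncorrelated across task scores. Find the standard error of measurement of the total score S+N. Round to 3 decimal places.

Var(total) = 674 + 371.047 = 1045.05.
True-score variance = 484.279 + 371.047 = 855.326, so reliability = 0.8185.
Error variance = 1045.05 − 855.326 = 189.721; SEM = √189.721 = 13.774.

13.774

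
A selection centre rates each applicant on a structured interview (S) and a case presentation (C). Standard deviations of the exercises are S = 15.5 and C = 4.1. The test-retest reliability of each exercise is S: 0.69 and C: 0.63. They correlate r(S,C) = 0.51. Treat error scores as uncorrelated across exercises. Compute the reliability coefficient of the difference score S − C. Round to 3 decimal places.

0.580

Var(S−C) = 15.5² + 4.1² − 2·15.5·4.1·0.51 = 257.06 − 64.821 = 192.239.
Under uncorrelated errors the observed covariances equal the true-score covariances, so only the own-variance terms attenuate.
True-score variance = [15.5²·0.69 + 4.1²·0.63] − 64.821 = 176.363 − 64.821 = 111.542.
Reliability = 111.542 / 192.239 = 0.580.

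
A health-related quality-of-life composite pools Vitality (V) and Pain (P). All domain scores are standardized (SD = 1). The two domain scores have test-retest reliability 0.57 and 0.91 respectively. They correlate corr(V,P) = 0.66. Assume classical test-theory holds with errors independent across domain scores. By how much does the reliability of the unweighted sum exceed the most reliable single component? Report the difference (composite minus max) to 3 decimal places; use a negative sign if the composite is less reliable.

Var(sum) = 2 + 1.32 = 3.32; true-score variance = 1.48 + 1.32 = 2.8; composite reliability = 0.8434.
Max component reliability = 0.9100.
Difference = 0.8434 − 0.9100 = -0.067.

-0.067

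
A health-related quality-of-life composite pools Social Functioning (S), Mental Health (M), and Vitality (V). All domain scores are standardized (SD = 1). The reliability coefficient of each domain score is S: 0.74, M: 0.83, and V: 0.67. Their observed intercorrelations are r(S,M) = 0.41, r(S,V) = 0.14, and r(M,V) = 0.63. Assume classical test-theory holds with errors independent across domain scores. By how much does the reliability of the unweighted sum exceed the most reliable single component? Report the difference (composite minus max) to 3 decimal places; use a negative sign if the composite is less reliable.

0.028

Var(sum) = 3 + 2.36 = 5.36; true-score variance = 2.24 + 2.36 = 4.6; composite reliability = 0.8582.
Max component reliability = 0.8300.
Difference = 0.8582 − 0.8300 = 0.028.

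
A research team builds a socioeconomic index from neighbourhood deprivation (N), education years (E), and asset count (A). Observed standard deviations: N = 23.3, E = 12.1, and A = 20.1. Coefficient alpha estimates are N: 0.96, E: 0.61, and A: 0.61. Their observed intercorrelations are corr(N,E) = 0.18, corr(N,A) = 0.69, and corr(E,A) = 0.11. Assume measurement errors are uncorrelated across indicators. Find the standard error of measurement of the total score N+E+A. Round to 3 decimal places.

Var(total) = 1093.31 + 801.296 = 1894.61.
True-score variance = 856.931 + 801.296 = 1658.23, so reliability = 0.8752.
Error variance = 1894.61 − 1658.23 = 236.379; SEM = √236.379 = 15.375.

15.375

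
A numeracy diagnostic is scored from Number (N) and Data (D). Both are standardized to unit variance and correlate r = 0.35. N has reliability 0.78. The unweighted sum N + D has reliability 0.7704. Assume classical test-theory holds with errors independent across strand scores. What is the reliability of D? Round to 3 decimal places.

Var(N+D) = 2 + 2·0.35 = 2.700.
True-score variance = ρ_N + ρ_D + 2·0.35, so 0.7704 = (0.78 + ρ_D + 0.70) / 2.700.
ρ_D = 0.7704·2.700 − 0.78 − 0.70 = 0.600.

0.600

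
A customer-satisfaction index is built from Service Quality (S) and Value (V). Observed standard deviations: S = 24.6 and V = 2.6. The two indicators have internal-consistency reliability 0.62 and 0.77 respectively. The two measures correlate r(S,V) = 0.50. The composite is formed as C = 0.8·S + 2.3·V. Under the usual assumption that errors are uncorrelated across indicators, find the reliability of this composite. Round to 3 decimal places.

0.713

Var(C) = 0.8²·24.6² + 2.3²·2.6² + 2·[1.84·24.6·2.6·0.50] = 423.063 + 117.686 = 540.749.
Under uncorrelated errors the observed covariances equal the true-score covariances, so only the own-variance terms attenuate.
True-score variance = [0.8²·24.6²·0.62 + 2.3²·2.6²·0.77] + 117.686 = 267.663 + 117.686 = 385.349.
Reliability = 385.349 / 540.749 = 0.713.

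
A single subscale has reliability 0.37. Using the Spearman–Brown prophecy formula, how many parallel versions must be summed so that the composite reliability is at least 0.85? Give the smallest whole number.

10

k ≥ ρ*(1−ρ₁)/(ρ₁(1−ρ*)) = 0.85·0.63 / (0.37·0.15) = 9.649.
Smallest integer k = 10.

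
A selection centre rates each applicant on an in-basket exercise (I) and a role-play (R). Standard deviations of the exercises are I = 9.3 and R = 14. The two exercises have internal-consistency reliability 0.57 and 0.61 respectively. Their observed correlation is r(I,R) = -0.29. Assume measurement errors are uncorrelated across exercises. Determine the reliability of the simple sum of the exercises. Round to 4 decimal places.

Var(I+R) = 9.3² + 14² + 2·[9.3·14·(-0.29)] = 282.49 − 75.516 = 206.974.
With uncorrelated errors the cross-covariances are all true-score covariance, so they carry over unchanged; only the diagonal terms shrink to ρᵢσᵢ².
True-score variance = [9.3²·0.57 + 14²·0.61] − 75.516 = 168.859 − 75.516 = 93.3433.
Reliability = 93.3433 / 206.974 = 0.4510.

0.4510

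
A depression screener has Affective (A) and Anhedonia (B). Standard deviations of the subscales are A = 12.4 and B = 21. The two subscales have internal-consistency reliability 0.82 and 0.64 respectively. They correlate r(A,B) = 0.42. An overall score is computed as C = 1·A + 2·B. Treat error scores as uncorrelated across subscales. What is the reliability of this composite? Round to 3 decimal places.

Var(C) = 12.4² + 2²·21² + 2·[2·12.4·21·0.42] = 1917.76 + 437.472 = 2355.23.
With uncorrelated errors the cross-covariances are all true-score covariance, so they carry over unchanged; only the diagonal terms shrink to ρᵢσᵢ².
True-score variance = [12.4²·0.82 + 2²·21²·0.64] + 437.472 = 1255.04 + 437.472 = 1692.52.
Reliability = 1692.52 / 2355.23 = 0.719.

0.719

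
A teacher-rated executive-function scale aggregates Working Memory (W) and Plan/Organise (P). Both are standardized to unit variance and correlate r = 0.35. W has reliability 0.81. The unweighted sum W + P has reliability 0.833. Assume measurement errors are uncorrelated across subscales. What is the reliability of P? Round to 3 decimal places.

0.739

Var(W+P) = 2 + 2·0.35 = 2.700.
True-score variance = ρ_W + ρ_P + 2·0.35, so 0.833 = (0.81 + ρ_P + 0.70) / 2.700.
ρ_P = 0.833·2.700 − 0.81 − 0.70 = 0.739.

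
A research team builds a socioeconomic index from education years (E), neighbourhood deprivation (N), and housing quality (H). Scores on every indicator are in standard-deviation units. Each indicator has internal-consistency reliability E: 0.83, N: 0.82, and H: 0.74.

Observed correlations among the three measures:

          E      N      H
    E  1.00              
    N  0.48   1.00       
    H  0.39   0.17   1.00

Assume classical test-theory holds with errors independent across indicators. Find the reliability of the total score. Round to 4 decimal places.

Var(E+N+H) = 3 + 2·[0.48 + 0.39 + 0.17] = 3 + 2.08 = 5.08.
Under uncorrelated errors the observed covariances equal the true-score covariances, so only the own-variance terms attenuate.
True-score variance = [0.83 + 0.82 + 0.74] + 2.08 = 2.39 + 2.08 = 4.47.
Reliability = 4.47 / 5.08 = 0.8799.

0.8799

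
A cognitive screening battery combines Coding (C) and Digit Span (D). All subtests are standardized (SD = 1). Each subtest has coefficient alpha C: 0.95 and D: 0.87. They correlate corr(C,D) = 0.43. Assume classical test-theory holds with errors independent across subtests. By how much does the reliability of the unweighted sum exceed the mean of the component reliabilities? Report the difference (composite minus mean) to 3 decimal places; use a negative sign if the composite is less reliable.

Var(sum) = 2 + 0.86 = 2.86; true-score variance = 1.82 + 0.86 = 2.68; composite reliability = 0.9371.
Mean component reliability = 0.9100.
Difference = 0.9371 − 0.9100 = 0.027.

0.027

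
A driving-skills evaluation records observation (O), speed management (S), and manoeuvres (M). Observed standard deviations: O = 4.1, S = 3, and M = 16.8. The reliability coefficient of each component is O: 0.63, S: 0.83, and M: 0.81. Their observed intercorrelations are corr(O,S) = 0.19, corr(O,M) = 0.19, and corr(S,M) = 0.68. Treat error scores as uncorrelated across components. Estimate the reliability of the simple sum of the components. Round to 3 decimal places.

Var(O+S+M) = 4.1² + 3² + 16.8² + 2·[4.1·3·0.19 + 4.1·16.8·0.19 + 3·16.8·0.68] = 308.05 + 99.3924 = 407.442.
Under uncorrelated errors the observed covariances equal the true-score covariances, so only the own-variance terms attenuate.
True-score variance = [4.1²·0.63 + 3²·0.83 + 16.8²·0.81] + 99.3924 = 246.675 + 99.3924 = 346.067.
Reliability = 346.067 / 407.442 = 0.849.

0.849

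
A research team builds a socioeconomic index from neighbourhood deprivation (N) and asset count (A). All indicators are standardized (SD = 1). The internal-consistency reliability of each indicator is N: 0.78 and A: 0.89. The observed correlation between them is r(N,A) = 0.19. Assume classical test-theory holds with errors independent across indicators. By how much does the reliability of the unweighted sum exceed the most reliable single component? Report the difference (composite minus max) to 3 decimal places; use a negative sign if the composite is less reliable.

Var(sum) = 2 + 0.38 = 2.38; true-score variance = 1.67 + 0.38 = 2.05; composite reliability = 0.8613.
Max component reliability = 0.8900.
Difference = 0.8613 − 0.8900 = -0.029.

-0.029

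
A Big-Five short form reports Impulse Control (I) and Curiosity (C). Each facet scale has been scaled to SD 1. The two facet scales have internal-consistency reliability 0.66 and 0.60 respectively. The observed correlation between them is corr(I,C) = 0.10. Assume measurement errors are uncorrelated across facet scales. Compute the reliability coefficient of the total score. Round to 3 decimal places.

0.664

Var(I+C) = 2 + 2·[0.10] = 2 + 0.2 = 2.2.
With uncorrelated errors the cross-covariances are all true-score covariance, so they carry over unchanged; only the diagonal terms shrink to ρᵢσᵢ².
True-score variance = [0.66 + 0.60] + 0.2 = 1.26 + 0.2 = 1.46.
Reliability = 1.46 / 2.2 = 0.664.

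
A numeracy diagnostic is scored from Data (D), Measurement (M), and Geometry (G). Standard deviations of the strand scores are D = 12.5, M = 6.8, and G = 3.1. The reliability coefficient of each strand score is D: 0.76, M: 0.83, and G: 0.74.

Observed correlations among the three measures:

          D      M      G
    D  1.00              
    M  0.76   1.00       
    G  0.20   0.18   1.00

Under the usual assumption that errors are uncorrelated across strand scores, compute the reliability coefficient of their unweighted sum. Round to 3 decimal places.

Var(D+M+G) = 12.5² + 6.8² + 3.1² + 2·[12.5·6.8·0.76 + 12.5·3.1·0.20 + 6.8·3.1·0.18] = 212.1 + 152.289 = 364.389.
Under uncorrelated errors the observed covariances equal the true-score covariances, so only the own-variance terms attenuate.
True-score variance = [12.5²·0.76 + 6.8²·0.83 + 3.1²·0.74] + 152.289 = 164.241 + 152.289 = 316.529.
Reliability = 316.529 / 364.389 = 0.869.

0.869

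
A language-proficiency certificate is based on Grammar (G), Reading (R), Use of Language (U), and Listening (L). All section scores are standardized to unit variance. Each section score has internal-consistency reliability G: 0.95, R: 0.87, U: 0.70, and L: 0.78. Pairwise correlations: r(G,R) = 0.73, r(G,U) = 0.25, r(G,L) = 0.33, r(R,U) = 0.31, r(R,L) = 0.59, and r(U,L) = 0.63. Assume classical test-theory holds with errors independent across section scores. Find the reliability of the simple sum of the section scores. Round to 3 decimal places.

0.928

Var(G+R+U+L) = 4 + 2·[0.73 + 0.25 + 0.33 + 0.31 + 0.59 + 0.63] = 4 + 5.68 = 9.68.
With uncorrelated errors the cross-covariances are all true-score covariance, so they carry over unchanged; only the diagonal terms shrink to ρᵢσᵢ².
True-score variance = [0.95 + 0.87 + 0.70 + 0.78] + 5.68 = 3.3 + 5.68 = 8.98.
Reliability = 8.98 / 9.68 = 0.928.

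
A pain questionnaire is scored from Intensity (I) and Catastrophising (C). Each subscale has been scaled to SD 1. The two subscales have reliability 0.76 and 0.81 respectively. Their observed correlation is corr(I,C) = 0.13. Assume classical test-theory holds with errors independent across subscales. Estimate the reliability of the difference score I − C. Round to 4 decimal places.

Var(I−C) = 1 + 1 − 2·0.13 = 2 − 0.26 = 1.74.
With uncorrelated errors the cross-covariances are all true-score covariance, so they carry over unchanged; only the diagonal terms shrink to ρᵢσᵢ².
True-score variance = [0.76 + 0.81] − 0.26 = 1.57 − 0.26 = 1.31.
Reliability = 1.31 / 1.74 = 0.7529.

0.7529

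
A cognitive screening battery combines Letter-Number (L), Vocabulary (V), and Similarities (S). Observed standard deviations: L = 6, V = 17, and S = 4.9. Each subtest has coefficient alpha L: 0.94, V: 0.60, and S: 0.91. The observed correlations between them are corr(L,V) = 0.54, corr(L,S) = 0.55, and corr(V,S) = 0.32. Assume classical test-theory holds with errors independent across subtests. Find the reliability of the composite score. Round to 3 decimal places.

0.780

Var(L+V+S) = 6² + 17² + 4.9² + 2·[6·17·0.54 + 6·4.9·0.55 + 17·4.9·0.32] = 349.01 + 195.812 = 544.822.
Under uncorrelated errors the observed covariances equal the true-score covariances, so only the own-variance terms attenuate.
True-score variance = [6²·0.94 + 17²·0.60 + 4.9²·0.91] + 195.812 = 229.089 + 195.812 = 424.901.
Reliability = 424.901 / 544.822 = 0.780.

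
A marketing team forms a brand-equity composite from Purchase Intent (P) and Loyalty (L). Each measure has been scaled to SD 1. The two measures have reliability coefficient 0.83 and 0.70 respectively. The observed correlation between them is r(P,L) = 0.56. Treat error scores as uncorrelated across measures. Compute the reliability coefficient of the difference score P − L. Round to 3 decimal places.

Var(P−L) = 1 + 1 − 2·0.56 = 2 − 1.12 = 0.88.
With uncorrelated errors the cross-covariances are all true-score covariance, so they carry over unchanged; only the diagonal terms shrink to ρᵢσᵢ².
True-score variance = [0.83 + 0.70] − 1.12 = 1.53 − 1.12 = 0.41.
Reliability = 0.41 / 0.88 = 0.466.

0.466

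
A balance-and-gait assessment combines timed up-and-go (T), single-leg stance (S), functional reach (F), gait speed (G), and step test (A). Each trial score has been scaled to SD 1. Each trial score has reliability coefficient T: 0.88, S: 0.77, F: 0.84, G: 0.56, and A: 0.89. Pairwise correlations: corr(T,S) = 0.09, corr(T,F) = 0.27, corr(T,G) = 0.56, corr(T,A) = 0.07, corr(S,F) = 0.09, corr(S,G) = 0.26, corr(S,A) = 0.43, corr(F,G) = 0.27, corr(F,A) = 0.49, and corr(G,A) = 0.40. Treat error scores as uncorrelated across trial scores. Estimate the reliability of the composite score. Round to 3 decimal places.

Var(T+S+F+G+A) = 5 + 2·[0.09 + 0.27 + 0.56 + 0.07 + 0.09 + 0.26 + 0.43 + 0.27 + 0.49 + 0.40] = 5 + 5.86 = 10.86.
Because errors are independent across components, Cov(Tᵢ,Tⱼ) = Cov(Xᵢ,Xⱼ); the off-diagonal part of the true-score variance is the same as above.
True-score variance = [0.88 + 0.77 + 0.84 + 0.56 + 0.89] + 5.86 = 3.94 + 5.86 = 9.8.
Reliability = 9.8 / 10.86 = 0.902.

0.902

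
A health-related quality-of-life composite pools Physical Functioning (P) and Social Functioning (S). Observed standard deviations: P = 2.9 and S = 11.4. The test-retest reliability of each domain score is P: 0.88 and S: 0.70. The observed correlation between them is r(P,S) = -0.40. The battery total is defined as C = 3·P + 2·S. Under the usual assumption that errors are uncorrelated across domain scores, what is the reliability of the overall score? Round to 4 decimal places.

0.6222

Var(C) = 3²·2.9² + 2²·11.4² + 2·[6·2.9·11.4·(-0.40)] = 595.53 − 158.688 = 436.842.
Under uncorrelated errors the observed covariances equal the true-score covariances, so only the own-variance terms attenuate.
True-score variance = [3²·2.9²·0.88 + 2²·11.4²·0.70] − 158.688 = 430.495 − 158.688 = 271.807.
Reliability = 271.807 / 436.842 = 0.6222.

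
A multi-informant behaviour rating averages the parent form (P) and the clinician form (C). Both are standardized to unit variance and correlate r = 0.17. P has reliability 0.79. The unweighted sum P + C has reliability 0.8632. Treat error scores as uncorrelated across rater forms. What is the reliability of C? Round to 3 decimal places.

Var(P+C) = 2 + 2·0.17 = 2.340.
True-score variance = ρ_P + ρ_C + 2·0.17, so 0.8632 = (0.79 + ρ_C + 0.34) / 2.340.
ρ_C = 0.8632·2.340 − 0.79 − 0.34 = 0.890.

0.890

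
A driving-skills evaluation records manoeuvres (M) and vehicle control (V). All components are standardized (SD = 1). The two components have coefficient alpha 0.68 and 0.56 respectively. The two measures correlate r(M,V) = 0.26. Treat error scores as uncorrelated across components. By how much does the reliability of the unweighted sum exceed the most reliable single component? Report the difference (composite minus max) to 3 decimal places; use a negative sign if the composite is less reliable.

0.018

Var(sum) = 2 + 0.52 = 2.52; true-score variance = 1.24 + 0.52 = 1.76; composite reliability = 0.6984.
Max component reliability = 0.6800.
Difference = 0.6984 − 0.6800 = 0.018.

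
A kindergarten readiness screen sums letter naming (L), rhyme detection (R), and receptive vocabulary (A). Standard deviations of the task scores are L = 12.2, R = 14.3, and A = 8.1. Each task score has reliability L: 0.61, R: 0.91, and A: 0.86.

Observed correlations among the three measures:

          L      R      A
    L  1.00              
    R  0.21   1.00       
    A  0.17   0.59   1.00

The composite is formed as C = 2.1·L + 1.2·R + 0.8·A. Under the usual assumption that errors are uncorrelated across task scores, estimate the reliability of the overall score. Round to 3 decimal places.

0.789

Var(C) = 2.1²·12.2² + 1.2²·14.3² + 0.8²·8.1² + 2·[2.52·12.2·14.3·0.21 + 1.68·12.2·8.1·0.17 + 0.96·14.3·8.1·0.59] = 992.84 + 372.307 = 1365.15.
With uncorrelated errors the cross-covariances are all true-score covariance, so they carry over unchanged; only the diagonal terms shrink to ρᵢσᵢ².
True-score variance = [2.1²·12.2²·0.61 + 1.2²·14.3²·0.91 + 0.8²·8.1²·0.86] + 372.307 = 704.47 + 372.307 = 1076.78.
Reliability = 1076.78 / 1365.15 = 0.789.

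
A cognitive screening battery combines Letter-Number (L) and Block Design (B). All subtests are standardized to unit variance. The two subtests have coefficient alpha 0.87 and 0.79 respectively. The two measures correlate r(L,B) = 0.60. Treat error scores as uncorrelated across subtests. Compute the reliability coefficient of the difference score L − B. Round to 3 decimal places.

0.575

Var(L−B) = 1 + 1 − 2·0.60 = 2 − 1.2 = 0.8.
Under uncorrelated errors the observed covariances equal the true-score covariances, so only the own-variance terms attenuate.
True-score variance = [0.87 + 0.79] − 1.2 = 1.66 − 1.2 = 0.46.
Reliability = 0.46 / 0.8 = 0.575.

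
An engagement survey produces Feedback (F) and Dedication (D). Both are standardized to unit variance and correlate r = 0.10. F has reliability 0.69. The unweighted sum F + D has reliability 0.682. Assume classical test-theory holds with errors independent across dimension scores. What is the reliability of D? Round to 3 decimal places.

0.610

Var(F+D) = 2 + 2·0.10 = 2.200.
True-score variance = ρ_F + ρ_D + 2·0.10, so 0.682 = (0.69 + ρ_D + 0.20) / 2.200.
ρ_D = 0.682·2.200 − 0.69 − 0.20 = 0.610.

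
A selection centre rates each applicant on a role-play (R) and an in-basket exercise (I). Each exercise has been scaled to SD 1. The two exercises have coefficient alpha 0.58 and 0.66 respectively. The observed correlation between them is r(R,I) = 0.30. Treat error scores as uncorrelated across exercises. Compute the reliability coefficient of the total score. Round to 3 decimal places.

Var(R+I) = 2 + 2·[0.30] = 2 + 0.6 = 2.6.
Under uncorrelated errors the observed covariances equal the true-score covariances, so only the own-variance terms attenuate.
True-score variance = [0.58 + 0.66] + 0.6 = 1.24 + 0.6 = 1.84.
Reliability = 1.84 / 2.6 = 0.708.

0.708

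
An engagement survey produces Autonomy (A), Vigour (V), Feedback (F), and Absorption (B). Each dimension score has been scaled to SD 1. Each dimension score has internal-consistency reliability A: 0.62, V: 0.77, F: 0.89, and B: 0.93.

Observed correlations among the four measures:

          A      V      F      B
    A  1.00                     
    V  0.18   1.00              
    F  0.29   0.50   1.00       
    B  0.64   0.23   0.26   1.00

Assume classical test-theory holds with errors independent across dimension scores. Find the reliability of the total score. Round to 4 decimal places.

Var(A+V+F+B) = 4 + 2·[0.18 + 0.29 + 0.64 + 0.50 + 0.23 + 0.26] = 4 + 4.2 = 8.2.
Because errors are independent across components, Cov(Tᵢ,Tⱼ) = Cov(Xᵢ,Xⱼ); the off-diagonal part of the true-score variance is the same as above.
True-score variance = [0.62 + 0.77 + 0.89 + 0.93] + 4.2 = 3.21 + 4.2 = 7.41.
Reliability = 7.41 / 8.2 = 0.9037.

0.9037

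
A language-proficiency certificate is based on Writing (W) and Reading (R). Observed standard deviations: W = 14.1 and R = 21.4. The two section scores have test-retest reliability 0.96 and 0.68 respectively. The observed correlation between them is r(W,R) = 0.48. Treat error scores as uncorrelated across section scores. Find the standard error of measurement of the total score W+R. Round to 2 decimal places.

Var(total) = 656.77 + 289.67 = 946.44.
True-score variance = 502.27 + 289.67 = 791.941, so reliability = 0.8368.
Error variance = 946.44 − 791.941 = 154.5; SEM = √154.5 = 12.43.

12.43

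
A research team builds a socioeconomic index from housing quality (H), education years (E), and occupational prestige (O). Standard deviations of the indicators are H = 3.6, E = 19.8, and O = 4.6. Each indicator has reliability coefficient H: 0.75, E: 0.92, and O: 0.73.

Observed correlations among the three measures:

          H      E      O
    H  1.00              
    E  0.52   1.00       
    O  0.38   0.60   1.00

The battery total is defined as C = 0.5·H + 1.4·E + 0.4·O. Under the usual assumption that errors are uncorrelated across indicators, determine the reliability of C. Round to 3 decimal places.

0.929

Var(C) = 0.5²·3.6² + 1.4²·19.8² + 0.4²·4.6² + 2·[0.7·3.6·19.8·0.52 + 0.2·3.6·4.6·0.38 + 0.56·19.8·4.6·0.60] = 775.024 + 115.615 = 890.639.
With uncorrelated errors the cross-covariances are all true-score covariance, so they carry over unchanged; only the diagonal terms shrink to ρᵢσᵢ².
True-score variance = [0.5²·3.6²·0.75 + 1.4²·19.8²·0.92 + 0.4²·4.6²·0.73] + 115.615 = 711.828 + 115.615 = 827.443.
Reliability = 827.443 / 890.639 = 0.929.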